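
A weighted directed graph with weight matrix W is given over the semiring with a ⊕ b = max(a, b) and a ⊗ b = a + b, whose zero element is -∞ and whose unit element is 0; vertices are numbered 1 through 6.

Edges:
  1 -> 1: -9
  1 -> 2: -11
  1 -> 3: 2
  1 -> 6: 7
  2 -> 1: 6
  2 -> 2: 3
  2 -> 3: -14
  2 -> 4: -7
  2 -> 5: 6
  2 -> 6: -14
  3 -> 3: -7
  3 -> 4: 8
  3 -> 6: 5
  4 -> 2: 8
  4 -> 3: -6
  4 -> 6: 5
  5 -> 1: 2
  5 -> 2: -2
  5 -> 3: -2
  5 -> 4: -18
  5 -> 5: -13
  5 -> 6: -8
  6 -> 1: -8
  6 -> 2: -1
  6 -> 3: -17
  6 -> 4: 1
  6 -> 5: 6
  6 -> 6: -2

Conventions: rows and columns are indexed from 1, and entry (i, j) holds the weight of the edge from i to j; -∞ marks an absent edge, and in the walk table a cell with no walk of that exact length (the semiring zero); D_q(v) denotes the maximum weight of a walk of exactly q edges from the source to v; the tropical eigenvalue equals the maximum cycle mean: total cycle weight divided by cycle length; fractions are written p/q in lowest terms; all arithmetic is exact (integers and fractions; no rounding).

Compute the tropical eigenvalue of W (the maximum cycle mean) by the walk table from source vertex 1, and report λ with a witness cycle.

q=0: [0, -∞, -∞, -∞, -∞, -∞]
q=1: [-9, -11, 2, -∞, -∞, 7]
q=2: [-1, 6, -5, 10, 13, 7]
q=3: [15, 18, 11, 8, 13, 15]
q=4: [24, 21, 17, 19, 24, 22]
q=5: [27, 27, 26, 25, 28, 31]
q=6: [33, 33, 29, 34, 37, 34]
Optimal cycle mean attained by: cycle 1->3->4->2->1, total 2 + 8 + 8 + 6, length 4.
Answer: λ = 6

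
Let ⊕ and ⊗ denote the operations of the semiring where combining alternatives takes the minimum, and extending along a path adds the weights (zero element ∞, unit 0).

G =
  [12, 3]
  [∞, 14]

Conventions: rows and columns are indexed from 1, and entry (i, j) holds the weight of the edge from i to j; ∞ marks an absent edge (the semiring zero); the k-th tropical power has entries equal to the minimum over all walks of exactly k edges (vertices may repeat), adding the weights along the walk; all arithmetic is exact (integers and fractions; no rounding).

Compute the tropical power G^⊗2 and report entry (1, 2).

G^⊗2:
  [24, 15]
  [∞, 28]
Key observation: the optimum is the walk 1->1->2, with weight 12 + 3 = 15.
Optimal value attained by: walk 1->1->2.
Answer: (G^⊗2)[1][2] = 15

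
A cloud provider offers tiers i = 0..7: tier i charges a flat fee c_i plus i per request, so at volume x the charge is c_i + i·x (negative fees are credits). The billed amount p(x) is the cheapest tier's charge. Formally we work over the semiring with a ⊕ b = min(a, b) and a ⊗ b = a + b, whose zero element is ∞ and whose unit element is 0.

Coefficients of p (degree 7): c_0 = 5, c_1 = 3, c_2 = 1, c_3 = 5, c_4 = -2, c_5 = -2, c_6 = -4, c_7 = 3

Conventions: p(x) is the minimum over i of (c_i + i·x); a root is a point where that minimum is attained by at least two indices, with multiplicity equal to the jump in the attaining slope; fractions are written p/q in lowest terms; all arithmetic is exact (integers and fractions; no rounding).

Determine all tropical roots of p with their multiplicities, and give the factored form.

hull edge (i=0, c=5) to (i=2, c=1): slope -2, span 2
hull edge (i=2, c=1) to (i=4, c=-2): slope -3/2, span 2
hull edge (i=4, c=-2) to (i=6, c=-4): slope -1, span 2
hull edge (i=6, c=-4) to (i=7, c=3): slope 7, span 1
Factored form: p(x) = 3 ⊗ (x ⊕ (-7)) ⊗ (x ⊕ 1) ⊗ (x ⊕ 1) ⊗ (x ⊕ 3/2) ⊗ (x ⊕ 3/2) ⊗ (x ⊕ 2) ⊗ (x ⊕ 2)
Answer: roots = -7 (mult 1), 1 (mult 2), 3/2 (mult 2), 2 (mult 2)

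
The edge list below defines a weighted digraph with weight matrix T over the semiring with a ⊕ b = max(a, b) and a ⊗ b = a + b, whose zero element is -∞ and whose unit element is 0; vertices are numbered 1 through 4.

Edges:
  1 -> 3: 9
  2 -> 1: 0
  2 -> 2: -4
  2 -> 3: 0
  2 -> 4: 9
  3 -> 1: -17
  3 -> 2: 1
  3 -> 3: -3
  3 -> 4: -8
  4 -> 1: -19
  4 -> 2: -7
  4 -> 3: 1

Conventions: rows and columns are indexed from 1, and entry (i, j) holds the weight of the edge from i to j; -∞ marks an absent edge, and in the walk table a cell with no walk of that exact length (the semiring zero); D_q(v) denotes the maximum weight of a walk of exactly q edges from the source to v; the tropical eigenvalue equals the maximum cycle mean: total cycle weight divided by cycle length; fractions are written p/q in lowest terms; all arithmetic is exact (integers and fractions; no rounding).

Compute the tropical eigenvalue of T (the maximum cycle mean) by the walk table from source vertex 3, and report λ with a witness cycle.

q=0: [-∞, -∞, 0, -∞]
q=1: [-17, 1, -3, -8]
q=2: [1, -2, 1, 10]
q=3: [-2, 3, 11, 7]
q=4: [3, 12, 8, 12]
Optimal cycle mean attained by: cycle 2->4->3->2, total 9 + 1 + 1, length 3.
Answer: λ = 11/3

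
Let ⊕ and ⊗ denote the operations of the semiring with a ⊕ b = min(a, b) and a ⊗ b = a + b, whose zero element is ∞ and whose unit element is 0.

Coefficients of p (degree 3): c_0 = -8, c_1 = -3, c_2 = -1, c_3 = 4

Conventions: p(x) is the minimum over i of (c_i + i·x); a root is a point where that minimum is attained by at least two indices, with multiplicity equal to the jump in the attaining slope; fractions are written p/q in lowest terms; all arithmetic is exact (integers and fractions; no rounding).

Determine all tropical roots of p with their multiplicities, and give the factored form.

hull edge (i=0, c=-8) to (i=2, c=-1): slope 7/2, span 2
hull edge (i=2, c=-1) to (i=3, c=4): slope 5, span 1
Factored form: p(x) = 4 ⊗ (x ⊕ (-5)) ⊗ (x ⊕ (-7/2)) ⊗ (x ⊕ (-7/2))
Answer: roots = -5 (mult 1), -7/2 (mult 2)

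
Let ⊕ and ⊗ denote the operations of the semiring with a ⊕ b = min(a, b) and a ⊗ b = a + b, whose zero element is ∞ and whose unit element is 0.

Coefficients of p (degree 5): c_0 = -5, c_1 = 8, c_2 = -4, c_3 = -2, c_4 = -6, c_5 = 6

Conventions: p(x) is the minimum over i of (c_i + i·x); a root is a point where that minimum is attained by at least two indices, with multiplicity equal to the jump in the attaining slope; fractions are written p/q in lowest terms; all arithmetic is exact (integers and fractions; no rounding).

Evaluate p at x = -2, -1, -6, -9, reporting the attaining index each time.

p(-2) = min(-5+0·(-2)=-5, 8+1·(-2)=6, -4+2·(-2)=-8, -2+3·(-2)=-8, -6+4·(-2)=-14, 6+5·(-2)=-4) = -14 (attained by i=4)
p(-1) = min(-5+0·(-1)=-5, 8+1·(-1)=7, -4+2·(-1)=-6, -2+3·(-1)=-5, -6+4·(-1)=-10, 6+5·(-1)=1) = -10 (attained by i=4)
p(-6) = min(-5+0·(-6)=-5, 8+1·(-6)=2, -4+2·(-6)=-16, -2+3·(-6)=-20, -6+4·(-6)=-30, 6+5·(-6)=-24) = -30 (attained by i=4)
p(-9) = min(-5+0·(-9)=-5, 8+1·(-9)=-1, -4+2·(-9)=-22, -2+3·(-9)=-29, -6+4·(-9)=-42, 6+5·(-9)=-39) = -42 (attained by i=4)
Answer: p(-2) = -14; p(-1) = -10; p(-6) = -30; p(-9) = -42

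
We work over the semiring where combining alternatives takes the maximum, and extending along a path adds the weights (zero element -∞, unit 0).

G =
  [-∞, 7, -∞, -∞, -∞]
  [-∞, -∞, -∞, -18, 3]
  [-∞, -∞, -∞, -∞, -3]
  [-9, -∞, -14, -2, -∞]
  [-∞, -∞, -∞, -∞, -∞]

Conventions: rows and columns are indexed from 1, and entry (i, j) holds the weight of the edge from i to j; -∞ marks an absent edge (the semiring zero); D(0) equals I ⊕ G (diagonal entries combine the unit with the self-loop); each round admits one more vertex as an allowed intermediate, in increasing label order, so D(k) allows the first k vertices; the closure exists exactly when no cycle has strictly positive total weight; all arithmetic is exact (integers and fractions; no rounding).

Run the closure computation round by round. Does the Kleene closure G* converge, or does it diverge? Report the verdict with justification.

D(0):
  [0, 7, -∞, -∞, -∞]
  [-∞, 0, -∞, -18, 3]
  [-∞, -∞, 0, -∞, -3]
  [-9, -∞, -14, 0, -∞]
  [-∞, -∞, -∞, -∞, 0]
D(1):
  [0, 7, -∞, -∞, -∞]
  [-∞, 0, -∞, -18, 3]
  [-∞, -∞, 0, -∞, -3]
  [-9, -2, -14, 0, -∞]
  [-∞, -∞, -∞, -∞, 0]
D(2):
  [0, 7, -∞, -11, 10]
  [-∞, 0, -∞, -18, 3]
  [-∞, -∞, 0, -∞, -3]
  [-9, -2, -14, 0, 1]
  [-∞, -∞, -∞, -∞, 0]
D(3):
  [0, 7, -∞, -11, 10]
  [-∞, 0, -∞, -18, 3]
  [-∞, -∞, 0, -∞, -3]
  [-9, -2, -14, 0, 1]
  [-∞, -∞, -∞, -∞, 0]
D(4):
  [0, 7, -25, -11, 10]
  [-27, 0, -32, -18, 3]
  [-∞, -∞, 0, -∞, -3]
  [-9, -2, -14, 0, 1]
  [-∞, -∞, -∞, -∞, 0]
D(5):
  [0, 7, -25, -11, 10]
  [-27, 0, -32, -18, 3]
  [-∞, -∞, 0, -∞, -3]
  [-9, -2, -14, 0, 1]
  [-∞, -∞, -∞, -∞, 0]
Key observation: every diagonal entry stays at the unit through all rounds, so no improving cycle exists.
Answer: CONVERGES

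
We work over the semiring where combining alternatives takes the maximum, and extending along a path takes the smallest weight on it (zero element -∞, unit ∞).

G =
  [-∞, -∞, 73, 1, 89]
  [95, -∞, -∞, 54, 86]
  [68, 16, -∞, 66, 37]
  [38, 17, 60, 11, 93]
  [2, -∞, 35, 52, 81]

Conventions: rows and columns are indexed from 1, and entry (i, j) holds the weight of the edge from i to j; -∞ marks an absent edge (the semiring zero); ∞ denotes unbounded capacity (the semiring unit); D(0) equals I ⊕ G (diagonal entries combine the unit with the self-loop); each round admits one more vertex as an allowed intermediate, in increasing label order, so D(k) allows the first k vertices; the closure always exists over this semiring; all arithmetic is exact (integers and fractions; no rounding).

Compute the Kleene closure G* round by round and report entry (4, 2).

D(0):
  [∞, -∞, 73, 1, 89]
  [95, ∞, -∞, 54, 86]
  [68, 16, ∞, 66, 37]
  [38, 17, 60, ∞, 93]
  [2, -∞, 35, 52, ∞]
D(1):
  [∞, -∞, 73, 1, 89]
  [95, ∞, 73, 54, 89]
  [68, 16, ∞, 66, 68]
  [38, 17, 60, ∞, 93]
  [2, -∞, 35, 52, ∞]
D(2):
  [∞, -∞, 73, 1, 89]
  [95, ∞, 73, 54, 89]
  [68, 16, ∞, 66, 68]
  [38, 17, 60, ∞, 93]
  [2, -∞, 35, 52, ∞]
D(3):
  [∞, 16, 73, 66, 89]
  [95, ∞, 73, 66, 89]
  [68, 16, ∞, 66, 68]
  [60, 17, 60, ∞, 93]
  [35, 16, 35, 52, ∞]
D(4):
  [∞, 17, 73, 66, 89]
  [95, ∞, 73, 66, 89]
  [68, 17, ∞, 66, 68]
  [60, 17, 60, ∞, 93]
  [52, 17, 52, 52, ∞]
D(5):
  [∞, 17, 73, 66, 89]
  [95, ∞, 73, 66, 89]
  [68, 17, ∞, 66, 68]
  [60, 17, 60, ∞, 93]
  [52, 17, 52, 52, ∞]
Answer: G*[4][2] = 17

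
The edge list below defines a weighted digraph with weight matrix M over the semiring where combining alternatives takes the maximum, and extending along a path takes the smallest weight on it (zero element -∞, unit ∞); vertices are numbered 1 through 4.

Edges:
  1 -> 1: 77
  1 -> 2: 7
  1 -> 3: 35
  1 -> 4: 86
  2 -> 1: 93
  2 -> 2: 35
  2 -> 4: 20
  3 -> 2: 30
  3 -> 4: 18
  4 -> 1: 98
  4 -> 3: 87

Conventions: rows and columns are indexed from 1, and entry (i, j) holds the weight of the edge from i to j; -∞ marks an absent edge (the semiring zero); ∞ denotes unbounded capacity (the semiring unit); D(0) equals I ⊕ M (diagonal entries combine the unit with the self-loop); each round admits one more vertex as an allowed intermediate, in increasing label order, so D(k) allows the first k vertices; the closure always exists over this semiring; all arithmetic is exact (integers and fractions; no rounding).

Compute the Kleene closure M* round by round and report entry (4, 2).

D(0):
  [∞, 7, 35, 86]
  [93, ∞, -∞, 20]
  [-∞, 30, ∞, 18]
  [98, -∞, 87, ∞]
D(1):
  [∞, 7, 35, 86]
  [93, ∞, 35, 86]
  [-∞, 30, ∞, 18]
  [98, 7, 87, ∞]
D(2):
  [∞, 7, 35, 86]
  [93, ∞, 35, 86]
  [30, 30, ∞, 30]
  [98, 7, 87, ∞]
D(3):
  [∞, 30, 35, 86]
  [93, ∞, 35, 86]
  [30, 30, ∞, 30]
  [98, 30, 87, ∞]
D(4):
  [∞, 30, 86, 86]
  [93, ∞, 86, 86]
  [30, 30, ∞, 30]
  [98, 30, 87, ∞]
Answer: M*[4][2] = 30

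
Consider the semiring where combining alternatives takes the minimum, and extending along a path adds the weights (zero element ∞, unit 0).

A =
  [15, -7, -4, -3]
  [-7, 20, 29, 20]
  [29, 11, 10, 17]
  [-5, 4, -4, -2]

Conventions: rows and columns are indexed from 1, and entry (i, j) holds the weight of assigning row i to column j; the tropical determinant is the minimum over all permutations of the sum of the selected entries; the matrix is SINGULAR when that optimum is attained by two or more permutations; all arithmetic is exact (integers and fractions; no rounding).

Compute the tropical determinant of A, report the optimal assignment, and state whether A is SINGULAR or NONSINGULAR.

σ = (1, 2, 3, 4): 15 + 20 + 10 + (-2) = 43
σ = (1, 2, 4, 3): 15 + 20 + 17 + (-4) = 48
σ = (1, 3, 2, 4): 15 + 29 + 11 + (-2) = 53
σ = (1, 3, 4, 2): 15 + 29 + 17 + 4 = 65
σ = (1, 4, 2, 3): 15 + 20 + 11 + (-4) = 42
σ = (1, 4, 3, 2): 15 + 20 + 10 + 4 = 49
σ = (2, 1, 3, 4): (-7) + (-7) + 10 + (-2) = -6
σ = (2, 1, 4, 3): (-7) + (-7) + 17 + (-4) = -1
σ = (2, 3, 1, 4): (-7) + 29 + 29 + (-2) = 49
σ = (2, 3, 4, 1): (-7) + 29 + 17 + (-5) = 34
σ = (2, 4, 1, 3): (-7) + 20 + 29 + (-4) = 38
σ = (2, 4, 3, 1): (-7) + 20 + 10 + (-5) = 18
σ = (3, 1, 2, 4): (-4) + (-7) + 11 + (-2) = -2
σ = (3, 1, 4, 2): (-4) + (-7) + 17 + 4 = 10
σ = (3, 2, 1, 4): (-4) + 20 + 29 + (-2) = 43
σ = (3, 2, 4, 1): (-4) + 20 + 17 + (-5) = 28
σ = (3, 4, 1, 2): (-4) + 20 + 29 + 4 = 49
σ = (3, 4, 2, 1): (-4) + 20 + 11 + (-5) = 22
σ = (4, 1, 2, 3): (-3) + (-7) + 11 + (-4) = -3
σ = (4, 1, 3, 2): (-3) + (-7) + 10 + 4 = 4
σ = (4, 2, 1, 3): (-3) + 20 + 29 + (-4) = 42
σ = (4, 2, 3, 1): (-3) + 20 + 10 + (-5) = 22
σ = (4, 3, 1, 2): (-3) + 29 + 29 + 4 = 59
σ = (4, 3, 2, 1): (-3) + 29 + 11 + (-5) = 32
Optimal value attained by: σ = (2, 1, 3, 4).
Answer: det⊕(A) = -6; verdict: NONSINGULAR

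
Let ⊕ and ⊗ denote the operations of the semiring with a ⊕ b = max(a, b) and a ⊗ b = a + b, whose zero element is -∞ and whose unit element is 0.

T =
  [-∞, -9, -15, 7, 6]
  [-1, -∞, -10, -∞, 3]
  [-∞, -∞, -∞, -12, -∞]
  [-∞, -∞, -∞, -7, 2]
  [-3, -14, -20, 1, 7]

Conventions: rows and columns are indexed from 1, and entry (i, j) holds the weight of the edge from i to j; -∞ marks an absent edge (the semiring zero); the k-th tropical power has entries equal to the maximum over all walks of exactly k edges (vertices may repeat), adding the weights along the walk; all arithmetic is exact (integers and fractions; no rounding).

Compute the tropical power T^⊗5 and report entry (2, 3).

T^⊗2:
  [3, -8, -14, 7, 13]
  [0, -10, -16, 6, 10]
  [-∞, -∞, -∞, -19, -10]
  [-1, -12, -18, 3, 9]
  [4, -7, -13, 8, 14]
T^⊗3:
  [10, -1, -7, 14, 20]
  [7, -4, -10, 11, 17]
  [-13, -24, -30, -9, -3]
  [6, -5, -11, 10, 16]
  [11, 0, -6, 15, 21]
T^⊗4:
  [17, 6, 0, 21, 27]
  [14, 3, -3, 18, 24]
  [-6, -17, -23, -2, 4]
  [13, 2, -4, 17, 23]
  [18, 7, 1, 22, 28]
T^⊗5:
  [24, 13, 7, 28, 34]
  [21, 10, 4, 25, 31]
  [1, -10, -16, 5, 11]
  [20, 9, 3, 24, 30]
  [25, 14, 8, 29, 35]
Key observation: the optimum is the walk 2->5->5->5->5->3, with weight 3 + 7 + 7 + 7 + (-20) = 4.
Optimal value attained by: walk 2->5->5->5->5->3.
Answer: (T^⊗5)[2][3] = 4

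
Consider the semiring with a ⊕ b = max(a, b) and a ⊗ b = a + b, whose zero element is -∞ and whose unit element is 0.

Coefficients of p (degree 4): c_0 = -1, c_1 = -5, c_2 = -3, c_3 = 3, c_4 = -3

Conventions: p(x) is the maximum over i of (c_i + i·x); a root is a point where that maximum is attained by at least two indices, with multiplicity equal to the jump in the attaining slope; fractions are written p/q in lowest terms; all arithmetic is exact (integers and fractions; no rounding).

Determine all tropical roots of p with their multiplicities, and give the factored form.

hull edge (i=0, c=-1) to (i=3, c=3): slope 4/3, span 3
hull edge (i=3, c=3) to (i=4, c=-3): slope -6, span 1
Factored form: p(x) = -3 ⊗ (x ⊕ (-4/3)) ⊗ (x ⊕ (-4/3)) ⊗ (x ⊕ (-4/3)) ⊗ (x ⊕ 6)
Answer: roots = -4/3 (mult 3), 6 (mult 1)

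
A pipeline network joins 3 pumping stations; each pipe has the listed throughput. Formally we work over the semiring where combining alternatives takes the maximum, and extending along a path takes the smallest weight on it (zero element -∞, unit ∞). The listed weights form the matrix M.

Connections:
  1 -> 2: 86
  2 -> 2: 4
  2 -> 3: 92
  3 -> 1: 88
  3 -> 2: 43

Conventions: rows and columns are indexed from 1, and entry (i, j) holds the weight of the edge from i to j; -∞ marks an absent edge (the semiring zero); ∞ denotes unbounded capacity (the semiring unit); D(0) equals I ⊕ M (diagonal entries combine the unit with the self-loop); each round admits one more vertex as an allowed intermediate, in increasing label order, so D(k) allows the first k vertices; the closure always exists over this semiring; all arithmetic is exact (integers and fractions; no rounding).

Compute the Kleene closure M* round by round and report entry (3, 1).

D(0):
  [∞, 86, -∞]
  [-∞, ∞, 92]
  [88, 43, ∞]
D(1):
  [∞, 86, -∞]
  [-∞, ∞, 92]
  [88, 86, ∞]
D(2):
  [∞, 86, 86]
  [-∞, ∞, 92]
  [88, 86, ∞]
D(3):
  [∞, 86, 86]
  [88, ∞, 92]
  [88, 86, ∞]
Answer: M*[3][1] = 88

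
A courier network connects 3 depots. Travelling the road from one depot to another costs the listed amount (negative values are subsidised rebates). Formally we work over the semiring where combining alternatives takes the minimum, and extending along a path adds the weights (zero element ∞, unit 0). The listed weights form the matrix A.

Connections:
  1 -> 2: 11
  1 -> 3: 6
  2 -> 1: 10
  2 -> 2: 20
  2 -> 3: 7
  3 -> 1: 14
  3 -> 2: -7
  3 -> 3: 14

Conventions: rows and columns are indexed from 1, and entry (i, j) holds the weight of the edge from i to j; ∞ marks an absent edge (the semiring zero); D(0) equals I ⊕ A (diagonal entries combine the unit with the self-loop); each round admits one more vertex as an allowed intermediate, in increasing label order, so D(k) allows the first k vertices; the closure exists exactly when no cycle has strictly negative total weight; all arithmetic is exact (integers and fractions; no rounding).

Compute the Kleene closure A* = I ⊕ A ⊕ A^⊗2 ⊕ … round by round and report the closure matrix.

D(0):
  [0, 11, 6]
  [10, 0, 7]
  [14, -7, 0]
D(1):
  [0, 11, 6]
  [10, 0, 7]
  [14, -7, 0]
D(2):
  [0, 11, 6]
  [10, 0, 7]
  [3, -7, 0]
D(3):
  [0, -1, 6]
  [10, 0, 7]
  [3, -7, 0]
Answer: A* = [[0, -1, 6], [10, 0, 7], [3, -7, 0]]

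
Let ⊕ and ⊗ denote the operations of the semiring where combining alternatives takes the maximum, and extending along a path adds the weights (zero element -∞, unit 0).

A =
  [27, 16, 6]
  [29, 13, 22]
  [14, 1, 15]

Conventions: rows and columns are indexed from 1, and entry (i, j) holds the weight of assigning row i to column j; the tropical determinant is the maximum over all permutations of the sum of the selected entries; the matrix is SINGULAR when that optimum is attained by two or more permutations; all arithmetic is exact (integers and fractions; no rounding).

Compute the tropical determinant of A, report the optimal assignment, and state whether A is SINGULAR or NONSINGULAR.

σ = (1, 2, 3): 27 + 13 + 15 = 55
σ = (1, 3, 2): 27 + 22 + 1 = 50
σ = (2, 1, 3): 16 + 29 + 15 = 60
σ = (2, 3, 1): 16 + 22 + 14 = 52
σ = (3, 1, 2): 6 + 29 + 1 = 36
σ = (3, 2, 1): 6 + 13 + 14 = 33
Optimal value attained by: σ = (2, 1, 3).
Answer: det⊕(A) = 60; verdict: NONSINGULAR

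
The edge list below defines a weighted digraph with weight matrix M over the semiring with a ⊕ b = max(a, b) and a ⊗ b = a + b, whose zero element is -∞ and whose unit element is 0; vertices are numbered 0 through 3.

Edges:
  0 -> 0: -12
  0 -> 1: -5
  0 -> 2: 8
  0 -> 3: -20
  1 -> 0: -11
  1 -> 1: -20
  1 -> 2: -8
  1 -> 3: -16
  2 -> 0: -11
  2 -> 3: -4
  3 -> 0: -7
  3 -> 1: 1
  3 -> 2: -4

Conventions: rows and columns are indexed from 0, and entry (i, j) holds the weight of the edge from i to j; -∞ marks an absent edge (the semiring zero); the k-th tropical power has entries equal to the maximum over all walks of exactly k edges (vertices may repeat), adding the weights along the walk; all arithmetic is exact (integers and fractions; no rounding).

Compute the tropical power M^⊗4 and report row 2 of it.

M^⊗2:
  [-3, -17, -4, 4]
  [-19, -15, -3, -12]
  [-11, -3, -3, -31]
  [-10, -12, 1, -8]
M^⊗3:
  [-3, 5, 5, -8]
  [-14, -11, -11, -7]
  [-14, -16, -3, -7]
  [-10, -7, -2, -3]
M^⊗4:
  [-6, -7, 5, 1]
  [-14, -6, -6, -15]
  [-14, -6, -6, -7]
  [-10, -2, -2, -6]
Answer: row 2 of M^⊗4 = [-14, -6, -6, -7]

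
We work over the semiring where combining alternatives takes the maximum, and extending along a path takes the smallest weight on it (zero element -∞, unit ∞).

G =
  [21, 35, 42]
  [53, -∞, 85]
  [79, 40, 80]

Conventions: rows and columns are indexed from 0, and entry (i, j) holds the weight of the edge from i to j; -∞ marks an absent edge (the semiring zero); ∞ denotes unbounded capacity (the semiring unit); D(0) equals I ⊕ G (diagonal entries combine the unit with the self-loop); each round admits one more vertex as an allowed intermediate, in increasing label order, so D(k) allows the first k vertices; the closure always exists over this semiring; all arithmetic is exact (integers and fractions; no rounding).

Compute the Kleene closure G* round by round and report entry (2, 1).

D(0):
  [∞, 35, 42]
  [53, ∞, 85]
  [79, 40, ∞]
D(1):
  [∞, 35, 42]
  [53, ∞, 85]
  [79, 40, ∞]
D(2):
  [∞, 35, 42]
  [53, ∞, 85]
  [79, 40, ∞]
D(3):
  [∞, 40, 42]
  [79, ∞, 85]
  [79, 40, ∞]
Answer: G*[2][1] = 40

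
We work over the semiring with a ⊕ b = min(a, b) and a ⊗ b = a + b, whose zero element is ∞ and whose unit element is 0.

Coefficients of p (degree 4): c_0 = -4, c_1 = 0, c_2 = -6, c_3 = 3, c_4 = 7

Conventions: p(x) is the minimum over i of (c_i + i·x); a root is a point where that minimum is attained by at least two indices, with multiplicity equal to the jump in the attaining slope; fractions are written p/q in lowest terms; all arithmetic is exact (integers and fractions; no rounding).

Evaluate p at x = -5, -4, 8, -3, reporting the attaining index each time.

p(-5) = min(-4+0·(-5)=-4, 0+1·(-5)=-5, -6+2·(-5)=-16, 3+3·(-5)=-12, 7+4·(-5)=-13) = -16 (attained by i=2)
p(-4) = min(-4+0·(-4)=-4, 0+1·(-4)=-4, -6+2·(-4)=-14, 3+3·(-4)=-9, 7+4·(-4)=-9) = -14 (attained by i=2)
p(8) = min(-4+0·8=-4, 0+1·8=8, -6+2·8=10, 3+3·8=27, 7+4·8=39) = -4 (attained by i=0)
p(-3) = min(-4+0·(-3)=-4, 0+1·(-3)=-3, -6+2·(-3)=-12, 3+3·(-3)=-6, 7+4·(-3)=-5) = -12 (attained by i=2)
Answer: p(-5) = -16; p(-4) = -14; p(8) = -4; p(-3) = -12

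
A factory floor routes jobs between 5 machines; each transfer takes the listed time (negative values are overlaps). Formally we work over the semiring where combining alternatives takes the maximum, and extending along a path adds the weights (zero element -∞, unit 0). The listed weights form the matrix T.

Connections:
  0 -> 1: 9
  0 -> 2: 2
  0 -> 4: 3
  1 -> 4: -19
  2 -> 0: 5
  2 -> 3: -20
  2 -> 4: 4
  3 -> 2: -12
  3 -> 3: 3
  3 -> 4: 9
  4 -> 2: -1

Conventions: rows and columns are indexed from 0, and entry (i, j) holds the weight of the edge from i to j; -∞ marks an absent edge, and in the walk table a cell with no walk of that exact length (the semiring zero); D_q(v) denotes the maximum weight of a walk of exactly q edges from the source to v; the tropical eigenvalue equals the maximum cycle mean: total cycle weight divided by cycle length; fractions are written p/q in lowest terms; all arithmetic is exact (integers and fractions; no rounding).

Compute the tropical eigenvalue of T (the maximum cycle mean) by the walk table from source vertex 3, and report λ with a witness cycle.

q=0: [-∞, -∞, -∞, 0, -∞]
q=1: [-∞, -∞, -12, 3, 9]
q=2: [-7, -∞, 8, 6, 12]
q=3: [13, 2, 11, 9, 15]
q=4: [16, 22, 15, 12, 18]
q=5: [20, 25, 18, 15, 21]
Optimal cycle mean attained by: cycle 0->2->0, total 2 + 5, length 2.
Answer: λ = 7/2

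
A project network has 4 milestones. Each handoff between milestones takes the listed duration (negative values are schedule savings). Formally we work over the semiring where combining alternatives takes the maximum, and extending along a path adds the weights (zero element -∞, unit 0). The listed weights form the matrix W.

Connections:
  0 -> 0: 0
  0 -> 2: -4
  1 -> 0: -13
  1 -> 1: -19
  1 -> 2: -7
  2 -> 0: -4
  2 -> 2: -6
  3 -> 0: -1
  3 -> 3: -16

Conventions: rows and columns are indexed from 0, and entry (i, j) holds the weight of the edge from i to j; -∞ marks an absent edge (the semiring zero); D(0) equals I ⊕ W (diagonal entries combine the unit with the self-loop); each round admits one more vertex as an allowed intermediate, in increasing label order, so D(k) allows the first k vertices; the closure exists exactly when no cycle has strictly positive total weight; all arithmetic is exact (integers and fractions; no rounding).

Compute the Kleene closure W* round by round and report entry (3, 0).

D(0):
  [0, -∞, -4, -∞]
  [-13, 0, -7, -∞]
  [-4, -∞, 0, -∞]
  [-1, -∞, -∞, 0]
D(1):
  [0, -∞, -4, -∞]
  [-13, 0, -7, -∞]
  [-4, -∞, 0, -∞]
  [-1, -∞, -5, 0]
D(2):
  [0, -∞, -4, -∞]
  [-13, 0, -7, -∞]
  [-4, -∞, 0, -∞]
  [-1, -∞, -5, 0]
D(3):
  [0, -∞, -4, -∞]
  [-11, 0, -7, -∞]
  [-4, -∞, 0, -∞]
  [-1, -∞, -5, 0]
D(4):
  [0, -∞, -4, -∞]
  [-11, 0, -7, -∞]
  [-4, -∞, 0, -∞]
  [-1, -∞, -5, 0]
Answer: W*[3][0] = -1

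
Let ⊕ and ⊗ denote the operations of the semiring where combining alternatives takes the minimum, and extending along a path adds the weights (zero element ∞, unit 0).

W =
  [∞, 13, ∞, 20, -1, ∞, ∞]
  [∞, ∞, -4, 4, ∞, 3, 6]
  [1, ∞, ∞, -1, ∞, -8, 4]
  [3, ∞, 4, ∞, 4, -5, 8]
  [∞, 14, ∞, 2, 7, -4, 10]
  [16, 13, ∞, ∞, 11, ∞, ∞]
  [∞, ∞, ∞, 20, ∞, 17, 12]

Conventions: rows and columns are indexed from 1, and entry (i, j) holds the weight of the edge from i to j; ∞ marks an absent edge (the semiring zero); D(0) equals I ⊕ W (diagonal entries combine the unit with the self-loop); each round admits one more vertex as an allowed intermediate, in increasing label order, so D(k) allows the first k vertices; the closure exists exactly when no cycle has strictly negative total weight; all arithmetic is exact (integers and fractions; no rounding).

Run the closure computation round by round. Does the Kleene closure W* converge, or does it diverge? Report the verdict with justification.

D(0):
  [0, 13, ∞, 20, -1, ∞, ∞]
  [∞, 0, -4, 4, ∞, 3, 6]
  [1, ∞, 0, -1, ∞, -8, 4]
  [3, ∞, 4, 0, 4, -5, 8]
  [∞, 14, ∞, 2, 0, -4, 10]
  [16, 13, ∞, ∞, 11, 0, ∞]
  [∞, ∞, ∞, 20, ∞, 17, 0]
D(1):
  [0, 13, ∞, 20, -1, ∞, ∞]
  [∞, 0, -4, 4, ∞, 3, 6]
  [1, 14, 0, -1, 0, -8, 4]
  [3, 16, 4, 0, 2, -5, 8]
  [∞, 14, ∞, 2, 0, -4, 10]
  [16, 13, ∞, 36, 11, 0, ∞]
  [∞, ∞, ∞, 20, ∞, 17, 0]
D(2):
  [0, 13, 9, 17, -1, 16, 19]
  [∞, 0, -4, 4, ∞, 3, 6]
  [1, 14, 0, -1, 0, -8, 4]
  [3, 16, 4, 0, 2, -5, 8]
  [∞, 14, 10, 2, 0, -4, 10]
  [16, 13, 9, 17, 11, 0, 19]
  [∞, ∞, ∞, 20, ∞, 17, 0]
D(3):
  [0, 13, 9, 8, -1, 1, 13]
  [-3, 0, -4, -5, -4, -12, 0]
  [1, 14, 0, -1, 0, -8, 4]
  [3, 16, 4, 0, 2, -5, 8]
  [11, 14, 10, 2, 0, -4, 10]
  [10, 13, 9, 8, 9, 0, 13]
  [∞, ∞, ∞, 20, ∞, 17, 0]
D(4):
  [0, 13, 9, 8, -1, 1, 13]
  [-3, 0, -4, -5, -4, -12, 0]
  [1, 14, 0, -1, 0, -8, 4]
  [3, 16, 4, 0, 2, -5, 8]
  [5, 14, 6, 2, 0, -4, 10]
  [10, 13, 9, 8, 9, 0, 13]
  [23, 36, 24, 20, 22, 15, 0]
D(5):
  [0, 13, 5, 1, -1, -5, 9]
  [-3, 0, -4, -5, -4, -12, 0]
  [1, 14, 0, -1, 0, -8, 4]
  [3, 16, 4, 0, 2, -5, 8]
  [5, 14, 6, 2, 0, -4, 10]
  [10, 13, 9, 8, 9, 0, 13]
  [23, 36, 24, 20, 22, 15, 0]
D(6):
  [0, 8, 4, 1, -1, -5, 8]
  [-3, 0, -4, -5, -4, -12, 0]
  [1, 5, 0, -1, 0, -8, 4]
  [3, 8, 4, 0, 2, -5, 8]
  [5, 9, 5, 2, 0, -4, 9]
  [10, 13, 9, 8, 9, 0, 13]
  [23, 28, 24, 20, 22, 15, 0]
D(7):
  [0, 8, 4, 1, -1, -5, 8]
  [-3, 0, -4, -5, -4, -12, 0]
  [1, 5, 0, -1, 0, -8, 4]
  [3, 8, 4, 0, 2, -5, 8]
  [5, 9, 5, 2, 0, -4, 9]
  [10, 13, 9, 8, 9, 0, 13]
  [23, 28, 24, 20, 22, 15, 0]
Key observation: every diagonal entry stays at the unit through all rounds, so no improving cycle exists.
Answer: CONVERGES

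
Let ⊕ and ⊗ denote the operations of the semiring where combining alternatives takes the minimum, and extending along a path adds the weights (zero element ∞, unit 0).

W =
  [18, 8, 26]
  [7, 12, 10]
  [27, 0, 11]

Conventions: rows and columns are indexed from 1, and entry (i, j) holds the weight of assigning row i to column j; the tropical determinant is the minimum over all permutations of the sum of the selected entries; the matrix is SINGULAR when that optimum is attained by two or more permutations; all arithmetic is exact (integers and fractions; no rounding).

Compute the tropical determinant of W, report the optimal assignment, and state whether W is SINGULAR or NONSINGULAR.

σ = (1, 2, 3): 18 + 12 + 11 = 41
σ = (1, 3, 2): 18 + 10 + 0 = 28
σ = (2, 1, 3): 8 + 7 + 11 = 26
σ = (2, 3, 1): 8 + 10 + 27 = 45
σ = (3, 1, 2): 26 + 7 + 0 = 33
σ = (3, 2, 1): 26 + 12 + 27 = 65
Optimal value attained by: σ = (2, 1, 3).
Answer: det⊕(W) = 26; verdict: NONSINGULAR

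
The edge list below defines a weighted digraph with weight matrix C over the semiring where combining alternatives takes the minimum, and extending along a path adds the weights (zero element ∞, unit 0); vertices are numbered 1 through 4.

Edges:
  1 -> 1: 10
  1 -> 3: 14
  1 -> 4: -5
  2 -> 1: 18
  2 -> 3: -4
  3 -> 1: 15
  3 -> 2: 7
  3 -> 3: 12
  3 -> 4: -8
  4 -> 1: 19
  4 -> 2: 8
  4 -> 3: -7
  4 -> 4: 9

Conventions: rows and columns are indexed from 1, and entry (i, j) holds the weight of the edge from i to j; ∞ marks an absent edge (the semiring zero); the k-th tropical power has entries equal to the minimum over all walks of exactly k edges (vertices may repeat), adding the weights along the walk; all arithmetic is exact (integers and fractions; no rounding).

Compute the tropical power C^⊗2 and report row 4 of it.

C^⊗2:
  [14, 3, -12, 4]
  [11, 3, 8, -12]
  [11, 0, -15, 1]
  [8, 0, 2, -15]
Answer: row 4 of C^⊗2 = [8, 0, 2, -15]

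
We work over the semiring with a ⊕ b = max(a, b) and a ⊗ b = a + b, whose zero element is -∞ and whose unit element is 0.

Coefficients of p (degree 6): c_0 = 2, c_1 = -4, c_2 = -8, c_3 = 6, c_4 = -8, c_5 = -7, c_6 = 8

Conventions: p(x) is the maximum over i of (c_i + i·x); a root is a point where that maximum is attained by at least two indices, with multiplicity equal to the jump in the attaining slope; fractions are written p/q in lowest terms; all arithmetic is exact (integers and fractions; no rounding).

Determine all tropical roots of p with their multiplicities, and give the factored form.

hull edge (i=0, c=2) to (i=3, c=6): slope 4/3, span 3
hull edge (i=3, c=6) to (i=6, c=8): slope 2/3, span 3
Factored form: p(x) = 8 ⊗ (x ⊕ (-4/3)) ⊗ (x ⊕ (-4/3)) ⊗ (x ⊕ (-4/3)) ⊗ (x ⊕ (-2/3)) ⊗ (x ⊕ (-2/3)) ⊗ (x ⊕ (-2/3))
Answer: roots = -4/3 (mult 3), -2/3 (mult 3)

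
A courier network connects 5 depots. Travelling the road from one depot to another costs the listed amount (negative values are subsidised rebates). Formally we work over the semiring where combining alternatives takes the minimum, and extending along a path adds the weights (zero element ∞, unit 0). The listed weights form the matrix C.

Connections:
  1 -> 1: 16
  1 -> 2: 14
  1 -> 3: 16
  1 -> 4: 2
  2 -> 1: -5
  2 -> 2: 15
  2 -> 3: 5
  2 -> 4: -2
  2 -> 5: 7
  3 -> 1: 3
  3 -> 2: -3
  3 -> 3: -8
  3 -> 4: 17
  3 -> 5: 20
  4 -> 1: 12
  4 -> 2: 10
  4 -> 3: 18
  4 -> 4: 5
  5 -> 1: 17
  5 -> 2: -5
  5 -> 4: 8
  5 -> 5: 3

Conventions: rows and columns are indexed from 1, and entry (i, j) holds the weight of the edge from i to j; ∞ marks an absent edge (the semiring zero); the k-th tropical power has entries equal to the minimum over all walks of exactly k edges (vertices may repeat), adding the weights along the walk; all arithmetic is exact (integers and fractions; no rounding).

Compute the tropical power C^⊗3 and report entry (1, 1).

C^⊗2:
  [9, 12, 8, 7, 21]
  [8, 2, -3, -3, 10]
  [-8, -11, -16, -5, 4]
  [5, 15, 10, 8, 17]
  [-10, -2, 0, -7, 2]
C^⊗3:
  [7, 5, 0, 10, 19]
  [-3, -6, -11, 0, 9]
  [-16, -19, -24, -13, -4]
  [10, 7, 2, 7, 20]
  [-7, -3, -8, -8, 5]
Key observation: the optimum is the walk 1->4->2->1, with weight 2 + 10 + (-5) = 7.
Optimal value attained by: walk 1->4->2->1.
Answer: (C^⊗3)[1][1] = 7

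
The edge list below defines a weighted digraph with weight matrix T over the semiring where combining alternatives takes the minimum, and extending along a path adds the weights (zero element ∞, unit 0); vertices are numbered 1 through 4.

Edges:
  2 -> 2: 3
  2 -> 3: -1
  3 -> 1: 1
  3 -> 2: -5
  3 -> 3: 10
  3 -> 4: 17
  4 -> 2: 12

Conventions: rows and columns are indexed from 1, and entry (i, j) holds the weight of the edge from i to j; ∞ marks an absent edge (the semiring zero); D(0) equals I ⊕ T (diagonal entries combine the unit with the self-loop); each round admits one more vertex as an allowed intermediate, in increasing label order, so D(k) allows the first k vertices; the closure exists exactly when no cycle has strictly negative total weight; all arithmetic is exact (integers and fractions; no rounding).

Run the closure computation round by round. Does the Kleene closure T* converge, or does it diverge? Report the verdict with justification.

D(0):
  [0, ∞, ∞, ∞]
  [∞, 0, -1, ∞]
  [1, -5, 0, 17]
  [∞, 12, ∞, 0]
D(1):
  [0, ∞, ∞, ∞]
  [∞, 0, -1, ∞]
  [1, -5, 0, 17]
  [∞, 12, ∞, 0]
Detection: at round 2, diagonal entry (3, 3) turns strictly negative.
Key observation: the cycle 3->2->3 has total weight (-5) + (-1), which is strictly negative.
Answer: DIVERGES — negative cycle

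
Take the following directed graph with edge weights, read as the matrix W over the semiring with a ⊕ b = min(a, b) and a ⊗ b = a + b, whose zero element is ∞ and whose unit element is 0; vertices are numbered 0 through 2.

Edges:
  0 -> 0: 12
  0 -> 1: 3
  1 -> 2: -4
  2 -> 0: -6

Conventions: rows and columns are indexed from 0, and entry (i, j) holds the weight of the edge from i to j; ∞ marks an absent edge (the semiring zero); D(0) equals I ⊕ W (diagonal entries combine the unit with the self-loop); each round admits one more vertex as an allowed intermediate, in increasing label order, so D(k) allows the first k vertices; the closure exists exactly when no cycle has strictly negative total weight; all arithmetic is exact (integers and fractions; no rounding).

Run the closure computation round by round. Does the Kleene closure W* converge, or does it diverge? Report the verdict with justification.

D(0):
  [0, 3, ∞]
  [∞, 0, -4]
  [-6, ∞, 0]
D(1):
  [0, 3, ∞]
  [∞, 0, -4]
  [-6, -3, 0]
Detection: at round 2, diagonal entry (2, 2) turns strictly negative.
Key observation: the cycle 2->0->1->2 has total weight (-6) + 3 + (-4), which is strictly negative.
Answer: DIVERGES — negative cycle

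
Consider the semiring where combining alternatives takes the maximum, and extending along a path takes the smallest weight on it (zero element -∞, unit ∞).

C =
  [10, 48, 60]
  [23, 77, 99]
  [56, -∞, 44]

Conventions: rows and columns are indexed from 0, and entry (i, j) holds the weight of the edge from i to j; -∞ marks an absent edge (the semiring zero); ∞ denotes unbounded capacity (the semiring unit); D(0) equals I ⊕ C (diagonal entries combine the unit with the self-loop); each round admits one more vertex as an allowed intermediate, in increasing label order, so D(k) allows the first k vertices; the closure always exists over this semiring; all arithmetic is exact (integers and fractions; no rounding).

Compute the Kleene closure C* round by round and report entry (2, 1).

D(0):
  [∞, 48, 60]
  [23, ∞, 99]
  [56, -∞, ∞]
D(1):
  [∞, 48, 60]
  [23, ∞, 99]
  [56, 48, ∞]
D(2):
  [∞, 48, 60]
  [23, ∞, 99]
  [56, 48, ∞]
D(3):
  [∞, 48, 60]
  [56, ∞, 99]
  [56, 48, ∞]
Answer: C*[2][1] = 48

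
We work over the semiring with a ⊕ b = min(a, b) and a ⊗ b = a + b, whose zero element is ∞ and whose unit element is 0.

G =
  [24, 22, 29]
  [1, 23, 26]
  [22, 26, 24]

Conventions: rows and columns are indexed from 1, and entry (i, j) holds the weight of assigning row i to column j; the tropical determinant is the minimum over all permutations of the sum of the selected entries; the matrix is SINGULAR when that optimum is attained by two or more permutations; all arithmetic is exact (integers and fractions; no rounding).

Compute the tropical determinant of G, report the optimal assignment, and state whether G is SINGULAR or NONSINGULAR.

σ = (1, 2, 3): 24 + 23 + 24 = 71
σ = (1, 3, 2): 24 + 26 + 26 = 76
σ = (2, 1, 3): 22 + 1 + 24 = 47
σ = (2, 3, 1): 22 + 26 + 22 = 70
σ = (3, 1, 2): 29 + 1 + 26 = 56
σ = (3, 2, 1): 29 + 23 + 22 = 74
Optimal value attained by: σ = (2, 1, 3).
Answer: det⊕(G) = 47; verdict: NONSINGULAR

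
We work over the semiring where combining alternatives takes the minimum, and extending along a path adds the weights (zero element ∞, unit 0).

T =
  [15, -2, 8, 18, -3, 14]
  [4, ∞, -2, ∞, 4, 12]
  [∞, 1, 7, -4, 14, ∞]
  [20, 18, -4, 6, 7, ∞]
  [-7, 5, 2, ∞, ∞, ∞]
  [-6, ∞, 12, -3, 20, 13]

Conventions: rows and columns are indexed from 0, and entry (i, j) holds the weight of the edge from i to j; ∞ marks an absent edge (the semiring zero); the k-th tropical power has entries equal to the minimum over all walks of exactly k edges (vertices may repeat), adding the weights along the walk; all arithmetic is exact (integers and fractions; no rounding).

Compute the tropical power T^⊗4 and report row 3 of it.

T^⊗2:
  [-10, 2, -4, 4, 2, 10]
  [-3, -1, 5, -6, 1, 18]
  [5, 8, -8, 2, 3, 13]
  [0, -3, 2, -8, 10, 30]
  [8, -9, 1, -2, -10, 7]
  [7, -8, -7, 3, -9, 8]
T^⊗3:
  [-5, -12, -2, -8, -13, 4]
  [-6, -5, -10, 0, -6, 11]
  [-4, -7, -2, -12, 2, 19]
  [1, -2, -12, -2, -3, 9]
  [-17, -5, -11, -3, -5, 3]
  [-16, -6, -10, -11, -4, 4]
T^⊗4:
  [-20, -8, -14, -6, -8, 0]
  [-13, -9, -7, -14, -9, 7]
  [-5, -6, -16, -6, -7, 5]
  [-10, -11, -6, -16, -2, 10]
  [-12, -19, -9, -15, -20, -3]
  [-11, -18, -15, -14, -19, -2]
Answer: row 3 of T^⊗4 = [-10, -11, -6, -16, -2, 10]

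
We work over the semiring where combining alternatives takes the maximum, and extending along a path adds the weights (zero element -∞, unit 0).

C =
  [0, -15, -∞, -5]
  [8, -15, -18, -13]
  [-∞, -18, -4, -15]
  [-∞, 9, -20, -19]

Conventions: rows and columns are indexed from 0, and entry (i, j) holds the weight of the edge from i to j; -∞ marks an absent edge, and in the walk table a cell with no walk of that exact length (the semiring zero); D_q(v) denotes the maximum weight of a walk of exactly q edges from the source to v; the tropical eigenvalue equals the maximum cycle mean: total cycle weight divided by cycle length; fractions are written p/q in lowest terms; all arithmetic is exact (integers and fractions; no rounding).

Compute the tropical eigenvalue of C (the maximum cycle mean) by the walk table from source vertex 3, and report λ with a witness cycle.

q=0: [-∞, -∞, -∞, 0]
q=1: [-∞, 9, -20, -19]
q=2: [17, -6, -9, -4]
q=3: [17, 5, -13, 12]
q=4: [17, 21, -8, 12]
Optimal cycle mean attained by: cycle 0->3->1->0, total (-5) + 9 + 8, length 3.
Answer: λ = 4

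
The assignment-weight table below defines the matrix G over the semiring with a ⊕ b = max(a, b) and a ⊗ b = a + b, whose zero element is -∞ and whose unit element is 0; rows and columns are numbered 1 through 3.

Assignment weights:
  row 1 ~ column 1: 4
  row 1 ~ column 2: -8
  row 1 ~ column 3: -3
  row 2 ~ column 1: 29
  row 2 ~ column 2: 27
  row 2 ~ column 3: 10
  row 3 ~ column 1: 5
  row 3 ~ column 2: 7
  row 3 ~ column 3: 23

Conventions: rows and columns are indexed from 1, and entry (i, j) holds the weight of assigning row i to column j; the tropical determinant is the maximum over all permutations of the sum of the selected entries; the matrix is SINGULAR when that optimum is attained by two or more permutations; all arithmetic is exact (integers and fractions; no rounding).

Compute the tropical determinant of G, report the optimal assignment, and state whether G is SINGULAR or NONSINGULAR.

σ = (1, 2, 3): 4 + 27 + 23 = 54
σ = (1, 3, 2): 4 + 10 + 7 = 21
σ = (2, 1, 3): (-8) + 29 + 23 = 44
σ = (2, 3, 1): (-8) + 10 + 5 = 7
σ = (3, 1, 2): (-3) + 29 + 7 = 33
σ = (3, 2, 1): (-3) + 27 + 5 = 29
Optimal value attained by: σ = (1, 2, 3).
Answer: det⊕(G) = 54; verdict: NONSINGULAR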